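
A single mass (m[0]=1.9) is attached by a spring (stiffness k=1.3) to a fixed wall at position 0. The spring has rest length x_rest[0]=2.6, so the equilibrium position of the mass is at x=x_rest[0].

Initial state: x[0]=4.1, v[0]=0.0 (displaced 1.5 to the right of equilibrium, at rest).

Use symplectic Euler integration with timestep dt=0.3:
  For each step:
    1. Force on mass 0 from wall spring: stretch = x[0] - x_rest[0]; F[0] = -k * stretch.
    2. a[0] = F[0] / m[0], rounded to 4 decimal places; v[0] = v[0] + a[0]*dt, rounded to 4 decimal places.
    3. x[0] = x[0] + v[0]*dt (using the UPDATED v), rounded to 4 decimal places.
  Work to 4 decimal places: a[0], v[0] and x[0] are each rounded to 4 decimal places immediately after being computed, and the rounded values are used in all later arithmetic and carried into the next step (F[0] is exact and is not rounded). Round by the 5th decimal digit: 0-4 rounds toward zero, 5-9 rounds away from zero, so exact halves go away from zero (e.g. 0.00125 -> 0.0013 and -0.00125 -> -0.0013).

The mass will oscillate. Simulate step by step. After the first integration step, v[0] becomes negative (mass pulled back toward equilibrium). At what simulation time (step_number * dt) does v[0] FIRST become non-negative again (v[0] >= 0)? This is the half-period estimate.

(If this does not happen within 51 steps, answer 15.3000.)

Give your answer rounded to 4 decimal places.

Step 0: x=[4.1000] v=[0.0000]
Step 1: x=[4.0076] v=[-0.3079]
Step 2: x=[3.8286] v=[-0.5968]
Step 3: x=[3.5739] v=[-0.8490]
Step 4: x=[3.2592] v=[-1.0489]
Step 5: x=[2.9039] v=[-1.1842]
Step 6: x=[2.5299] v=[-1.2466]
Step 7: x=[2.1602] v=[-1.2322]
Step 8: x=[1.8176] v=[-1.1419]
Step 9: x=[1.5232] v=[-0.9813]
Step 10: x=[1.2951] v=[-0.7603]
Step 11: x=[1.1474] v=[-0.4925]
Step 12: x=[1.0891] v=[-0.1943]
Step 13: x=[1.1238] v=[0.1158]
First v>=0 after going negative at step 13, time=3.9000

Answer: 3.9000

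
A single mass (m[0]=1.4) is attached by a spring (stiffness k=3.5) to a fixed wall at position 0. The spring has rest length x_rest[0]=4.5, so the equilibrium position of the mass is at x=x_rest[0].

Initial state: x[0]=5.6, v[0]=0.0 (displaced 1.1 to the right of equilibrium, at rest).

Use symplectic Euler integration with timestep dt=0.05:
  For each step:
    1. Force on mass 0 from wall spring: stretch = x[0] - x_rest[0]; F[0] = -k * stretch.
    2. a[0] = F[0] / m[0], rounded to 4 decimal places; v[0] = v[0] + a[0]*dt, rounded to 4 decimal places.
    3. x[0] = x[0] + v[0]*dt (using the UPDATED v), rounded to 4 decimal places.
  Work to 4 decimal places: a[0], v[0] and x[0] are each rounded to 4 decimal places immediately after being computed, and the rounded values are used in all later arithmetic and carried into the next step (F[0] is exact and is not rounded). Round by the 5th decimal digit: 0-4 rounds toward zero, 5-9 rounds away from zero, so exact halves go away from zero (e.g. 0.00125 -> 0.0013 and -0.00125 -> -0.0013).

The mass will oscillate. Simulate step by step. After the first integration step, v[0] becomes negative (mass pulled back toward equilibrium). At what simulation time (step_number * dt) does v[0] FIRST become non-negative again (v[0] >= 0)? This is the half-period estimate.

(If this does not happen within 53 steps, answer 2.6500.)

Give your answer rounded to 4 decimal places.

Answer: 2.0000

Derivation:
Step 0: x=[5.6000] v=[0.0000]
Step 1: x=[5.5931] v=[-0.1375]
Step 2: x=[5.5794] v=[-0.2741]
Step 3: x=[5.5590] v=[-0.4090]
Step 4: x=[5.5319] v=[-0.5414]
Step 5: x=[5.4984] v=[-0.6704]
Step 6: x=[5.4586] v=[-0.7952]
Step 7: x=[5.4129] v=[-0.9150]
Step 8: x=[5.3614] v=[-1.0291]
Step 9: x=[5.3046] v=[-1.1368]
Step 10: x=[5.2427] v=[-1.2374]
Step 11: x=[5.1762] v=[-1.3302]
Step 12: x=[5.1055] v=[-1.4147]
Step 13: x=[5.0310] v=[-1.4904]
Step 14: x=[4.9532] v=[-1.5568]
Step 15: x=[4.8725] v=[-1.6135]
Step 16: x=[4.7895] v=[-1.6601]
Step 17: x=[4.7047] v=[-1.6963]
Step 18: x=[4.6186] v=[-1.7219]
Step 19: x=[4.5318] v=[-1.7367]
Step 20: x=[4.4448] v=[-1.7407]
Step 21: x=[4.3581] v=[-1.7338]
Step 22: x=[4.2723] v=[-1.7161]
Step 23: x=[4.1879] v=[-1.6876]
Step 24: x=[4.1055] v=[-1.6486]
Step 25: x=[4.0255] v=[-1.5993]
Step 26: x=[3.9485] v=[-1.5400]
Step 27: x=[3.8749] v=[-1.4711]
Step 28: x=[3.8053] v=[-1.3930]
Step 29: x=[3.7400] v=[-1.3062]
Step 30: x=[3.6794] v=[-1.2112]
Step 31: x=[3.6240] v=[-1.1086]
Step 32: x=[3.5740] v=[-0.9991]
Step 33: x=[3.5298] v=[-0.8834]
Step 34: x=[3.4917] v=[-0.7621]
Step 35: x=[3.4599] v=[-0.6361]
Step 36: x=[3.4346] v=[-0.5061]
Step 37: x=[3.4160] v=[-0.3729]
Step 38: x=[3.4041] v=[-0.2374]
Step 39: x=[3.3991] v=[-0.1004]
Step 40: x=[3.4010] v=[0.0372]
First v>=0 after going negative at step 40, time=2.0000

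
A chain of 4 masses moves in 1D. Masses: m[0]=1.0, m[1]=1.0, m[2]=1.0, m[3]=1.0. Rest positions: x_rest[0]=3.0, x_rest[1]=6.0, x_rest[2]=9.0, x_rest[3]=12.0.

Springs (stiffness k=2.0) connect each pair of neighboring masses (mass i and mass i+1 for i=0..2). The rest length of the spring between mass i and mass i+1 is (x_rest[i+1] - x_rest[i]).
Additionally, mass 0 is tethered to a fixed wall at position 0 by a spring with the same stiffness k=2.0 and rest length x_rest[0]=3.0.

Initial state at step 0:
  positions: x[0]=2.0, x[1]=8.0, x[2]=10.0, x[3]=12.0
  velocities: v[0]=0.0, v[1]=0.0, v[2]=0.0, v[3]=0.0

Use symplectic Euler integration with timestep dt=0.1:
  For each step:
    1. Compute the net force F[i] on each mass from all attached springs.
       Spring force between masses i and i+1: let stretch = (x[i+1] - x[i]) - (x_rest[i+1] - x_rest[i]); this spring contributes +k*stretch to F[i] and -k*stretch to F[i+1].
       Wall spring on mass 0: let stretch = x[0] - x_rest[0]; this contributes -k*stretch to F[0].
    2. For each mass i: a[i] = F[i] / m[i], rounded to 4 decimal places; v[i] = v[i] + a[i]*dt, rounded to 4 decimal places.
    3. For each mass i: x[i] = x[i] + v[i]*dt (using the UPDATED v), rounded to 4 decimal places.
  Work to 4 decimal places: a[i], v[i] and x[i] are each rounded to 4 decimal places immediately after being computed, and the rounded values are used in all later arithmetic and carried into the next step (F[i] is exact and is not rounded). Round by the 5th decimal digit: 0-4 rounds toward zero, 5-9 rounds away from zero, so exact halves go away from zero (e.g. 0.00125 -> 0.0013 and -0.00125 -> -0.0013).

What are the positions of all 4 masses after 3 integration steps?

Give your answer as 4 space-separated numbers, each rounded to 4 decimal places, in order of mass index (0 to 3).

Answer: 2.4563 7.5437 9.9941 12.1180

Derivation:
Step 0: x=[2.0000 8.0000 10.0000 12.0000] v=[0.0000 0.0000 0.0000 0.0000]
Step 1: x=[2.0800 7.9200 10.0000 12.0200] v=[0.8000 -0.8000 0.0000 0.2000]
Step 2: x=[2.2352 7.7648 9.9988 12.0596] v=[1.5520 -1.5520 -0.0120 0.3960]
Step 3: x=[2.4563 7.5437 9.9941 12.1180] v=[2.2109 -2.2111 -0.0466 0.5838]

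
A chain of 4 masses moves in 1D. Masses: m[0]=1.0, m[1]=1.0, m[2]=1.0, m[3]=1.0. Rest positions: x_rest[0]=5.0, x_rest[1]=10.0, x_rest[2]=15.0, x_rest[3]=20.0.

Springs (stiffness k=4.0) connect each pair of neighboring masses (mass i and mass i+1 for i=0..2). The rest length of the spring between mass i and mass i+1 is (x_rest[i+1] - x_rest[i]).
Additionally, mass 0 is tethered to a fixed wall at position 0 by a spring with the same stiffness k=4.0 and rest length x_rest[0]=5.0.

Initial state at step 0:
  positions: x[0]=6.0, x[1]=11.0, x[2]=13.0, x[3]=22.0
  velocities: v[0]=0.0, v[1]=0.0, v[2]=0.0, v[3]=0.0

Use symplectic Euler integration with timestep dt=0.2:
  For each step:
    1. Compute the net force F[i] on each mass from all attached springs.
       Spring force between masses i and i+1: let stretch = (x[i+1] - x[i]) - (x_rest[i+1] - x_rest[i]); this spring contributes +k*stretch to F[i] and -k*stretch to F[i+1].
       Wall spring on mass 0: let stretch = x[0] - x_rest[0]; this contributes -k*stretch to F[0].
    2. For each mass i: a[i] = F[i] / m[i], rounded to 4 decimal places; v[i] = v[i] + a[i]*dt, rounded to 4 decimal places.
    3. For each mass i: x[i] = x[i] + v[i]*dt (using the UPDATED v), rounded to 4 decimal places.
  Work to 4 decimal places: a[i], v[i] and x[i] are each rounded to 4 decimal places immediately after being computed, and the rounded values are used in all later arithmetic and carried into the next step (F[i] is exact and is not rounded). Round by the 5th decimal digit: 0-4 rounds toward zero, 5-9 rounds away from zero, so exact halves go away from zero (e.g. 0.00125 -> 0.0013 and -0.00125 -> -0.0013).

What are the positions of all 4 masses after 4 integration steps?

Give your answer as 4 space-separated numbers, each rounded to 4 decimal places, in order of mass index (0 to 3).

Step 0: x=[6.0000 11.0000 13.0000 22.0000] v=[0.0000 0.0000 0.0000 0.0000]
Step 1: x=[5.8400 10.5200 14.1200 21.3600] v=[-0.8000 -2.4000 5.6000 -3.2000]
Step 2: x=[5.4944 9.8672 15.8224 20.3616] v=[-1.7280 -3.2640 8.5120 -4.9920]
Step 3: x=[4.9693 9.4676 17.2982 19.4369] v=[-2.6253 -1.9981 7.3792 -4.6234]
Step 4: x=[4.3689 9.6011 17.8633 18.9700] v=[-3.0021 0.6677 2.8257 -2.3344]

Answer: 4.3689 9.6011 17.8633 18.9700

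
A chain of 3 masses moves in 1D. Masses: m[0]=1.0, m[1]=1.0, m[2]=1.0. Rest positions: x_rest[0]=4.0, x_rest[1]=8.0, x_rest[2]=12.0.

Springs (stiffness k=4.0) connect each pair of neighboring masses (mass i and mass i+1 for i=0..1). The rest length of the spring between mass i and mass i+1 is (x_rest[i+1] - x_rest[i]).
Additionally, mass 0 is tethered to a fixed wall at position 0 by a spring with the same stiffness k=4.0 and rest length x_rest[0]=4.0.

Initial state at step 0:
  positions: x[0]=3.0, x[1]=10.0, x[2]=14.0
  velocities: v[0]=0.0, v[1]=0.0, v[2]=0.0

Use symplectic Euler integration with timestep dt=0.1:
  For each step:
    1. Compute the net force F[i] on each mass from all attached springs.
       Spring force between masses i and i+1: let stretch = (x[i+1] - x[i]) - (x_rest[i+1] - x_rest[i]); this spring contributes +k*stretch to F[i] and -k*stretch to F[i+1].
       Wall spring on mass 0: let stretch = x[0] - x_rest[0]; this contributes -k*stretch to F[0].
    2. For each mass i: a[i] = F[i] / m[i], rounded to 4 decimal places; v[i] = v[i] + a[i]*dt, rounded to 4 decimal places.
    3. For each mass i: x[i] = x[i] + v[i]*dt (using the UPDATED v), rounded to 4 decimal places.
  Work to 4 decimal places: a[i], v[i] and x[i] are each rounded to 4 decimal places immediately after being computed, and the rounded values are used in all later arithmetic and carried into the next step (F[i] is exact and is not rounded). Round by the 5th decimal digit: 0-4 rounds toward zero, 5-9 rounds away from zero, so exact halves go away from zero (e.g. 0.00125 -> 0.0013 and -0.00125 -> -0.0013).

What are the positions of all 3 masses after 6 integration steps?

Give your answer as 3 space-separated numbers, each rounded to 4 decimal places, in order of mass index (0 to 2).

Step 0: x=[3.0000 10.0000 14.0000] v=[0.0000 0.0000 0.0000]
Step 1: x=[3.1600 9.8800 14.0000] v=[1.6000 -1.2000 0.0000]
Step 2: x=[3.4624 9.6560 13.9952] v=[3.0240 -2.2400 -0.0480]
Step 3: x=[3.8741 9.3578 13.9768] v=[4.1165 -2.9818 -0.1837]
Step 4: x=[4.3501 9.0250 13.9337] v=[4.7603 -3.3277 -0.4313]
Step 5: x=[4.8391 8.7016 13.8542] v=[4.8902 -3.2342 -0.7948]
Step 6: x=[5.2891 8.4298 13.7286] v=[4.4996 -2.7182 -1.2558]

Answer: 5.2891 8.4298 13.7286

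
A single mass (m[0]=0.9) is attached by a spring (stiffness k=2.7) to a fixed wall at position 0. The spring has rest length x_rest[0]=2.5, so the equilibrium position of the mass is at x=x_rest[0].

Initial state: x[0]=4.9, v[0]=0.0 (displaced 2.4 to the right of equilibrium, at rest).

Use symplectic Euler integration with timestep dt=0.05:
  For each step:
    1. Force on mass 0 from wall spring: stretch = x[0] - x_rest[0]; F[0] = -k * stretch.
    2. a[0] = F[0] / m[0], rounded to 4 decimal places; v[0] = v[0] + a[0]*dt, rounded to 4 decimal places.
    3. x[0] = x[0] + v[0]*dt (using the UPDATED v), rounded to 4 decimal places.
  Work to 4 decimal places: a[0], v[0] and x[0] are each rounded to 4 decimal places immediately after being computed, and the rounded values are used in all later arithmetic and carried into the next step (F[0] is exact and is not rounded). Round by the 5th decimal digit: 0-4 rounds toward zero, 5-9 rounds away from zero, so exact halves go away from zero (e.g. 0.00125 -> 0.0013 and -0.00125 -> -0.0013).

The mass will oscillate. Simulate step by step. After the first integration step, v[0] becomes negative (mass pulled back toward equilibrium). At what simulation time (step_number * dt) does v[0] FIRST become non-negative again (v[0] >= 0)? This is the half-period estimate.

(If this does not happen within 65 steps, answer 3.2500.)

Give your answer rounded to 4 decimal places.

Answer: 1.8500

Derivation:
Step 0: x=[4.9000] v=[0.0000]
Step 1: x=[4.8820] v=[-0.3600]
Step 2: x=[4.8461] v=[-0.7173]
Step 3: x=[4.7926] v=[-1.0692]
Step 4: x=[4.7219] v=[-1.4131]
Step 5: x=[4.6346] v=[-1.7464]
Step 6: x=[4.5313] v=[-2.0666]
Step 7: x=[4.4127] v=[-2.3713]
Step 8: x=[4.2798] v=[-2.6582]
Step 9: x=[4.1335] v=[-2.9252]
Step 10: x=[3.9750] v=[-3.1702]
Step 11: x=[3.8054] v=[-3.3915]
Step 12: x=[3.6260] v=[-3.5873]
Step 13: x=[3.4382] v=[-3.7562]
Step 14: x=[3.2434] v=[-3.8969]
Step 15: x=[3.0430] v=[-4.0084]
Step 16: x=[2.8385] v=[-4.0899]
Step 17: x=[2.6315] v=[-4.1407]
Step 18: x=[2.4235] v=[-4.1604]
Step 19: x=[2.2161] v=[-4.1489]
Step 20: x=[2.0108] v=[-4.1063]
Step 21: x=[1.8092] v=[-4.0329]
Step 22: x=[1.6127] v=[-3.9293]
Step 23: x=[1.4229] v=[-3.7962]
Step 24: x=[1.2412] v=[-3.6346]
Step 25: x=[1.0689] v=[-3.4458]
Step 26: x=[0.9073] v=[-3.2311]
Step 27: x=[0.7577] v=[-2.9922]
Step 28: x=[0.6212] v=[-2.7309]
Step 29: x=[0.4987] v=[-2.4491]
Step 30: x=[0.3913] v=[-2.1489]
Step 31: x=[0.2997] v=[-1.8326]
Step 32: x=[0.2246] v=[-1.5026]
Step 33: x=[0.1665] v=[-1.1613]
Step 34: x=[0.1259] v=[-0.8113]
Step 35: x=[0.1031] v=[-0.4552]
Step 36: x=[0.0983] v=[-0.0957]
Step 37: x=[0.1115] v=[0.2646]
First v>=0 after going negative at step 37, time=1.8500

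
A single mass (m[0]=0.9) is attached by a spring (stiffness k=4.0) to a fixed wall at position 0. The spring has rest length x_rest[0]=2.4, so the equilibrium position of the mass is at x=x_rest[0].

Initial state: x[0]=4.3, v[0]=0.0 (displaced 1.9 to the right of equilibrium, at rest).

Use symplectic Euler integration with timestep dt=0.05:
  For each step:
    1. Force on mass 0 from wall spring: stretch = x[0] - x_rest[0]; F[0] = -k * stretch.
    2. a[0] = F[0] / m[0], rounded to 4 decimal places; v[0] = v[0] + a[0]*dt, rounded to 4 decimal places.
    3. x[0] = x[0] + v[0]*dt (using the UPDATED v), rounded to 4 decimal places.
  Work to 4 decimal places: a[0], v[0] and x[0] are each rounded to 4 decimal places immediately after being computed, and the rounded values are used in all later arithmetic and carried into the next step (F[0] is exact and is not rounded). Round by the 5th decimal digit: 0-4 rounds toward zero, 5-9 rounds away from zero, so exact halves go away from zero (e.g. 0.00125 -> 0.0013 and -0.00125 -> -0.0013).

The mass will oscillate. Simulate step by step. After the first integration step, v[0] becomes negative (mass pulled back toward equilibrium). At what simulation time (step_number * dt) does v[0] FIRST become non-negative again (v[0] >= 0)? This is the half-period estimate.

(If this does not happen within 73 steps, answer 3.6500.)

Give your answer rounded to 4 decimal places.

Step 0: x=[4.3000] v=[0.0000]
Step 1: x=[4.2789] v=[-0.4222]
Step 2: x=[4.2369] v=[-0.8397]
Step 3: x=[4.1745] v=[-1.2479]
Step 4: x=[4.0924] v=[-1.6422]
Step 5: x=[3.9915] v=[-2.0183]
Step 6: x=[3.8729] v=[-2.3720]
Step 7: x=[3.7379] v=[-2.6993]
Step 8: x=[3.5881] v=[-2.9966]
Step 9: x=[3.4251] v=[-3.2606]
Step 10: x=[3.2507] v=[-3.4884]
Step 11: x=[3.0668] v=[-3.6774]
Step 12: x=[2.8755] v=[-3.8256]
Step 13: x=[2.6789] v=[-3.9313]
Step 14: x=[2.4792] v=[-3.9933]
Step 15: x=[2.2787] v=[-4.0109]
Step 16: x=[2.0795] v=[-3.9839]
Step 17: x=[1.8839] v=[-3.9127]
Step 18: x=[1.6940] v=[-3.7980]
Step 19: x=[1.5119] v=[-3.6411]
Step 20: x=[1.3397] v=[-3.4437]
Step 21: x=[1.1793] v=[-3.2081]
Step 22: x=[1.0325] v=[-2.9368]
Step 23: x=[0.9009] v=[-2.6329]
Step 24: x=[0.7859] v=[-2.2998]
Step 25: x=[0.6888] v=[-1.9411]
Step 26: x=[0.6108] v=[-1.5608]
Step 27: x=[0.5526] v=[-1.1632]
Step 28: x=[0.5150] v=[-0.7527]
Step 29: x=[0.4983] v=[-0.3338]
Step 30: x=[0.5027] v=[0.0888]
First v>=0 after going negative at step 30, time=1.5000

Answer: 1.5000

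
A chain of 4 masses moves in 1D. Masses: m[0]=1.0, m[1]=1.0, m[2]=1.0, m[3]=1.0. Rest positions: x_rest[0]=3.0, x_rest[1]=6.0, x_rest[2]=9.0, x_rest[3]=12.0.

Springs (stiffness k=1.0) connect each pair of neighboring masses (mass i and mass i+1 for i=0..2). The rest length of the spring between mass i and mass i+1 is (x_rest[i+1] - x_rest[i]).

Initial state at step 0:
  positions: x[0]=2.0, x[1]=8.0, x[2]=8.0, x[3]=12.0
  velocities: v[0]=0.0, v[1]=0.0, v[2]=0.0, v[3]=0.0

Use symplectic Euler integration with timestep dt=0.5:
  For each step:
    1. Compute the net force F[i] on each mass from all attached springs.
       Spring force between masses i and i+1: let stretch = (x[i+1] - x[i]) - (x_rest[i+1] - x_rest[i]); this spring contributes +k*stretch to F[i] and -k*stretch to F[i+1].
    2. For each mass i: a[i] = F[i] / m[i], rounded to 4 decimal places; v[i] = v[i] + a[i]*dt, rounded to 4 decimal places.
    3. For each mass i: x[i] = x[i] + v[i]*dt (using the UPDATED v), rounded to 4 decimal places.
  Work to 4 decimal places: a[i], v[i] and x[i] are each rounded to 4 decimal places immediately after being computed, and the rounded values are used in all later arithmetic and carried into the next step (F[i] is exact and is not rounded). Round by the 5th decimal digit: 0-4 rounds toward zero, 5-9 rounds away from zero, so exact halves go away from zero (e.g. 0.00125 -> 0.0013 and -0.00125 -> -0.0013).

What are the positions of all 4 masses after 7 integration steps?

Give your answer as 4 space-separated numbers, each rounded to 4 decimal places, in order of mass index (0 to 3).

Step 0: x=[2.0000 8.0000 8.0000 12.0000] v=[0.0000 0.0000 0.0000 0.0000]
Step 1: x=[2.7500 6.5000 9.0000 11.7500] v=[1.5000 -3.0000 2.0000 -0.5000]
Step 2: x=[3.6875 4.6875 10.0625 11.5625] v=[1.8750 -3.6250 2.1250 -0.3750]
Step 3: x=[4.1250 3.9688 10.1563 11.7500] v=[0.8750 -1.4375 0.1875 0.3750]
Step 4: x=[3.7735 4.8360 9.1016 12.2891] v=[-0.7031 1.7344 -2.1094 1.0782]
Step 5: x=[2.9376 6.5040 7.7774 12.7814] v=[-1.6719 3.3360 -2.6485 0.9845]
Step 6: x=[2.2433 7.5988 7.3858 12.7727] v=[-1.3887 2.1895 -0.7832 -0.0175]
Step 7: x=[2.1378 7.3014 8.3942 12.1672] v=[-0.2110 -0.5948 2.0168 -1.2110]

Answer: 2.1378 7.3014 8.3942 12.1672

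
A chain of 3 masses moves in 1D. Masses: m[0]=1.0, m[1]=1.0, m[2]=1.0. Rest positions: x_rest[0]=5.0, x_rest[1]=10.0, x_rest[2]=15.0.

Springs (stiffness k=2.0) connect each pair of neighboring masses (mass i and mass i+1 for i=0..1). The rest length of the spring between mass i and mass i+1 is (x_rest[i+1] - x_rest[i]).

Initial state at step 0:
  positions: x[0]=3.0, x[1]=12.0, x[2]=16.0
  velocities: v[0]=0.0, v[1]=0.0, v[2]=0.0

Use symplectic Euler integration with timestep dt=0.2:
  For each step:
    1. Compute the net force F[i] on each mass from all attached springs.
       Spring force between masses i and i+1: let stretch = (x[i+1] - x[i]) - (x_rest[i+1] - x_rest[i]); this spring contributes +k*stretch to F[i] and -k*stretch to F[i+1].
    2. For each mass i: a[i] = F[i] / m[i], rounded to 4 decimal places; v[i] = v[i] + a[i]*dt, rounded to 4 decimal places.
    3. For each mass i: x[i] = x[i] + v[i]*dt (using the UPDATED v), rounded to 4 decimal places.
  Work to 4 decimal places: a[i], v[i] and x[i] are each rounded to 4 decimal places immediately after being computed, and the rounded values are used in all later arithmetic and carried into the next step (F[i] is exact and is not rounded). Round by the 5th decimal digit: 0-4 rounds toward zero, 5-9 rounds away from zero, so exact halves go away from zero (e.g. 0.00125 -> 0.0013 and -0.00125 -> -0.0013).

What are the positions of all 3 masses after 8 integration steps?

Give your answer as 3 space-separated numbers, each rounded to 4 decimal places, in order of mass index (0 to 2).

Answer: 6.8793 9.5010 14.6198

Derivation:
Step 0: x=[3.0000 12.0000 16.0000] v=[0.0000 0.0000 0.0000]
Step 1: x=[3.3200 11.6000 16.0800] v=[1.6000 -2.0000 0.4000]
Step 2: x=[3.9024 10.8960 16.2016] v=[2.9120 -3.5200 0.6080]
Step 3: x=[4.6443 10.0570 16.2988] v=[3.7094 -4.1952 0.4858]
Step 4: x=[5.4192 9.2843 16.2966] v=[3.8745 -3.8636 -0.0109]
Step 5: x=[6.1033 8.7634 16.1334] v=[3.4205 -2.6047 -0.8158]
Step 6: x=[6.6002 8.6193 15.7806] v=[2.4845 -0.7207 -1.7638]
Step 7: x=[6.8586 8.8865 15.2549] v=[1.2921 1.3362 -2.6283]
Step 8: x=[6.8793 9.5010 14.6198] v=[0.1033 3.0724 -3.1757]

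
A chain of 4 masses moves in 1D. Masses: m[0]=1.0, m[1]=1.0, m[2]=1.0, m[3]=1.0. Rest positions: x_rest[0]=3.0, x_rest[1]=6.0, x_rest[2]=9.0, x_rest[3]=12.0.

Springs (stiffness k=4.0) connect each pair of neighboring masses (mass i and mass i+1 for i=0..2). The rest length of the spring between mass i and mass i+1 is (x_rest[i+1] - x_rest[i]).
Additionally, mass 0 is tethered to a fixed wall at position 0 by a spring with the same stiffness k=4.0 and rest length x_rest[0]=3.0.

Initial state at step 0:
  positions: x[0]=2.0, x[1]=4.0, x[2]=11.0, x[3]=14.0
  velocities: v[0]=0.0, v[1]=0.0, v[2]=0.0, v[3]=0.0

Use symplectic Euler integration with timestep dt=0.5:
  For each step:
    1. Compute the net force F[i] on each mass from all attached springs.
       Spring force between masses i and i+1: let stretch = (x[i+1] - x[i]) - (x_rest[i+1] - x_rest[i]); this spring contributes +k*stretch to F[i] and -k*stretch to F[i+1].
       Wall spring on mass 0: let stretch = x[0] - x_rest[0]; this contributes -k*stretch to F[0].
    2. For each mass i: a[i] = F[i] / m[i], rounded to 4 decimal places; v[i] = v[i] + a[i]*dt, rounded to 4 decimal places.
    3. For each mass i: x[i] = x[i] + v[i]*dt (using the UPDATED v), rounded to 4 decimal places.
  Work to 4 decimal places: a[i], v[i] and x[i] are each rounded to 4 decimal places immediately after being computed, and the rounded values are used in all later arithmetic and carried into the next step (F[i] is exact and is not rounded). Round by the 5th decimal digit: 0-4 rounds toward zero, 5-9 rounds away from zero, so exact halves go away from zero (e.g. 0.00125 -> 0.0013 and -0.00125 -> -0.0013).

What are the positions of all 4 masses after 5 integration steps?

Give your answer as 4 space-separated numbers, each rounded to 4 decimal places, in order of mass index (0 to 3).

Answer: 3.0000 2.0000 10.0000 13.0000

Derivation:
Step 0: x=[2.0000 4.0000 11.0000 14.0000] v=[0.0000 0.0000 0.0000 0.0000]
Step 1: x=[2.0000 9.0000 7.0000 14.0000] v=[0.0000 10.0000 -8.0000 0.0000]
Step 2: x=[7.0000 5.0000 12.0000 10.0000] v=[10.0000 -8.0000 10.0000 -8.0000]
Step 3: x=[3.0000 10.0000 8.0000 11.0000] v=[-8.0000 10.0000 -8.0000 2.0000]
Step 4: x=[3.0000 6.0000 9.0000 12.0000] v=[0.0000 -8.0000 2.0000 2.0000]
Step 5: x=[3.0000 2.0000 10.0000 13.0000] v=[0.0000 -8.0000 2.0000 2.0000]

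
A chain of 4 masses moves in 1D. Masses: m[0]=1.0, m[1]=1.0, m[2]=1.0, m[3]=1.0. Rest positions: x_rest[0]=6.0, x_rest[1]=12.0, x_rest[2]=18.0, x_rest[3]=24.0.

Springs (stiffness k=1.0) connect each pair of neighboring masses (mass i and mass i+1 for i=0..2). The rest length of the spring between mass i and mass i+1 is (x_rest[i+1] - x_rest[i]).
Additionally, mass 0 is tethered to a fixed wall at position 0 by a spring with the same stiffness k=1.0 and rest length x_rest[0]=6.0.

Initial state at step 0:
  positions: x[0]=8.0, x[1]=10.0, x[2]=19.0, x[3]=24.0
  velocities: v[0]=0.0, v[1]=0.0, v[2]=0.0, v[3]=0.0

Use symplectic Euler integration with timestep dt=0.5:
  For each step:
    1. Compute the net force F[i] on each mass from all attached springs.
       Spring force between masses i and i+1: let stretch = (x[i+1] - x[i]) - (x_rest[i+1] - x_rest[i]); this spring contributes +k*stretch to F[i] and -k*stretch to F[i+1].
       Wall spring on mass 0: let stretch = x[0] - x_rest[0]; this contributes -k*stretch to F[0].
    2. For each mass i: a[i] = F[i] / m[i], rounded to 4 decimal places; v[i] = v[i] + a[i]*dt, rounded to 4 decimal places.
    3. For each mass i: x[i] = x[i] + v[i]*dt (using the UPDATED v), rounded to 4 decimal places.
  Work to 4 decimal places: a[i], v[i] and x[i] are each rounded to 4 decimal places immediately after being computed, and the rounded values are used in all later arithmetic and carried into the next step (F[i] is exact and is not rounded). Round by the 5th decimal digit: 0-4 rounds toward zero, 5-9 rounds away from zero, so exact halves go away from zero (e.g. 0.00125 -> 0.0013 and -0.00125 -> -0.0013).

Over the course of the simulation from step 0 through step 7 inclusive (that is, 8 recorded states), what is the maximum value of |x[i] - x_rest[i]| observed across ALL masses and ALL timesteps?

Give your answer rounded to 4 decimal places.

Answer: 2.2969

Derivation:
Step 0: x=[8.0000 10.0000 19.0000 24.0000] v=[0.0000 0.0000 0.0000 0.0000]
Step 1: x=[6.5000 11.7500 18.0000 24.2500] v=[-3.0000 3.5000 -2.0000 0.5000]
Step 2: x=[4.6875 13.7500 17.0000 24.4375] v=[-3.6250 4.0000 -2.0000 0.3750]
Step 3: x=[3.9688 14.2969 17.0469 24.2656] v=[-1.4375 1.0938 0.0938 -0.3438]
Step 4: x=[4.8399 12.9493 18.2110 23.7890] v=[1.7422 -2.6953 2.3282 -0.9532]
Step 5: x=[6.5284 10.8897 19.4542 23.4179] v=[3.3770 -4.1192 2.4864 -0.7422]
Step 6: x=[7.6752 9.8809 19.5472 23.5559] v=[2.2935 -2.0176 0.1860 0.2760]
Step 7: x=[7.4546 10.7373 18.2258 24.1918] v=[-0.4413 1.7127 -2.6428 1.2717]
Max displacement = 2.2969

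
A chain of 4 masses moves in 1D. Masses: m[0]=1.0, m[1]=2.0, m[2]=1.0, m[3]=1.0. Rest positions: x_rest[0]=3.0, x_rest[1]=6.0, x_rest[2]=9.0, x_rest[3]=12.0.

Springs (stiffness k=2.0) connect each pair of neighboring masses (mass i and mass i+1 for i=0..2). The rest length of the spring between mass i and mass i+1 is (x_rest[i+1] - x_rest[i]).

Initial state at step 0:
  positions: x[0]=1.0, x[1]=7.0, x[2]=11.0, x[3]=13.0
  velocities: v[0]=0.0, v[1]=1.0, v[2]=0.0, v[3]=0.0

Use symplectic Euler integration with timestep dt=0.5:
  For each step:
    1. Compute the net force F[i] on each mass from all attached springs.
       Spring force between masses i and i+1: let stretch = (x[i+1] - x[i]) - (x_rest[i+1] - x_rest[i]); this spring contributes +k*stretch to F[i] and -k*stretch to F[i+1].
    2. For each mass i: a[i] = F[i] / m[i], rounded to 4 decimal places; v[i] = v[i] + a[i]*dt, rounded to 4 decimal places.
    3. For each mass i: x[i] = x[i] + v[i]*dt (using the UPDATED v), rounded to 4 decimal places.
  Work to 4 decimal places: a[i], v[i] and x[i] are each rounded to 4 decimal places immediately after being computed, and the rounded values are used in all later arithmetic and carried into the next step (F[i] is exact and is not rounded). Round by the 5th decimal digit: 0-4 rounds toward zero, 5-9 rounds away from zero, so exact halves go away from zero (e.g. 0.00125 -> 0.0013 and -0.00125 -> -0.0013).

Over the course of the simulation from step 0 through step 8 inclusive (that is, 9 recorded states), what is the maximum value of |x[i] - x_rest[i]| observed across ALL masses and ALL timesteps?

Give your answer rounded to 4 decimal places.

Step 0: x=[1.0000 7.0000 11.0000 13.0000] v=[0.0000 1.0000 0.0000 0.0000]
Step 1: x=[2.5000 7.0000 10.0000 13.5000] v=[3.0000 0.0000 -2.0000 1.0000]
Step 2: x=[4.7500 6.6250 9.2500 13.7500] v=[4.5000 -0.7500 -1.5000 0.5000]
Step 3: x=[6.4375 6.4375 9.4375 13.2500] v=[3.3750 -0.3750 0.3750 -1.0000]
Step 4: x=[6.6250 7.0000 10.0313 12.3438] v=[0.3750 1.1250 1.1875 -1.8125]
Step 5: x=[5.5000 8.2266 10.2657 11.7813] v=[-2.2500 2.4532 0.4687 -1.1250]
Step 6: x=[4.2383 9.2814 10.2383 11.9610] v=[-2.5234 2.1095 -0.0548 0.3594]
Step 7: x=[3.9982 9.3146 10.5938 12.7794] v=[-0.4803 0.0664 0.7110 1.6367]
Step 8: x=[4.9163 8.3385 11.4025 14.0050] v=[1.8361 -1.9522 1.6174 2.4511]
Max displacement = 3.6250

Answer: 3.6250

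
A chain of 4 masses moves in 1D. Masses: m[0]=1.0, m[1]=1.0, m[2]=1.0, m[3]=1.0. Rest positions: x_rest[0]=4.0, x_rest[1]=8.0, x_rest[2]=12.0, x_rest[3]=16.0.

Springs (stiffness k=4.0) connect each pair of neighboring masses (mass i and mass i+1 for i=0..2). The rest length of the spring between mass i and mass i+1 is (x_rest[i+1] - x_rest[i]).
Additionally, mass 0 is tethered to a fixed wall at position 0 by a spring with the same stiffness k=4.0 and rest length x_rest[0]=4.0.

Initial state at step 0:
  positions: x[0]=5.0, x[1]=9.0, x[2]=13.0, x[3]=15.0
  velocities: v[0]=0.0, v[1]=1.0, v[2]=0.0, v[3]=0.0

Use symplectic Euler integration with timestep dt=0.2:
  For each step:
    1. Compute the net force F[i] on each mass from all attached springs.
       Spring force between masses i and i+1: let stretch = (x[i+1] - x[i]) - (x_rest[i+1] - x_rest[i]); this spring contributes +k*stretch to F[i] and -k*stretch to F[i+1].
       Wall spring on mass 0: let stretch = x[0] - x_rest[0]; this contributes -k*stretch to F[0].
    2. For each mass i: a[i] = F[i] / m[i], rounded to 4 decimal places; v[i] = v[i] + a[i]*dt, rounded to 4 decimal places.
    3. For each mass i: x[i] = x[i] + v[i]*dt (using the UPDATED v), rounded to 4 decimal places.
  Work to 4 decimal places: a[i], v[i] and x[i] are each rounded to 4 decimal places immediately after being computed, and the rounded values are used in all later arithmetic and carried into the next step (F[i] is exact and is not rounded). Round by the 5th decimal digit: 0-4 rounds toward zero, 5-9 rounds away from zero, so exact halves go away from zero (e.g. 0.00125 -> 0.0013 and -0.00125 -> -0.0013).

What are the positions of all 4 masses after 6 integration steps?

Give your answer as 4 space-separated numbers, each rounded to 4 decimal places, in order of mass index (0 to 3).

Answer: 3.8480 7.2407 12.4439 17.4013

Derivation:
Step 0: x=[5.0000 9.0000 13.0000 15.0000] v=[0.0000 1.0000 0.0000 0.0000]
Step 1: x=[4.8400 9.2000 12.6800 15.3200] v=[-0.8000 1.0000 -1.6000 1.6000]
Step 2: x=[4.6032 9.2592 12.2256 15.8576] v=[-1.1840 0.2960 -2.2720 2.6880]
Step 3: x=[4.3748 9.0481 11.8777 16.4541] v=[-1.1418 -1.0557 -1.7395 2.9824]
Step 4: x=[4.1942 8.5420 11.8093 16.9584] v=[-0.9030 -2.5307 -0.3421 2.5213]
Step 5: x=[4.0382 7.8630 12.0420 17.2788] v=[-0.7801 -3.3951 1.1633 1.6020]
Step 6: x=[3.8480 7.2407 12.4439 17.4013] v=[-0.9508 -3.1117 2.0095 0.6126]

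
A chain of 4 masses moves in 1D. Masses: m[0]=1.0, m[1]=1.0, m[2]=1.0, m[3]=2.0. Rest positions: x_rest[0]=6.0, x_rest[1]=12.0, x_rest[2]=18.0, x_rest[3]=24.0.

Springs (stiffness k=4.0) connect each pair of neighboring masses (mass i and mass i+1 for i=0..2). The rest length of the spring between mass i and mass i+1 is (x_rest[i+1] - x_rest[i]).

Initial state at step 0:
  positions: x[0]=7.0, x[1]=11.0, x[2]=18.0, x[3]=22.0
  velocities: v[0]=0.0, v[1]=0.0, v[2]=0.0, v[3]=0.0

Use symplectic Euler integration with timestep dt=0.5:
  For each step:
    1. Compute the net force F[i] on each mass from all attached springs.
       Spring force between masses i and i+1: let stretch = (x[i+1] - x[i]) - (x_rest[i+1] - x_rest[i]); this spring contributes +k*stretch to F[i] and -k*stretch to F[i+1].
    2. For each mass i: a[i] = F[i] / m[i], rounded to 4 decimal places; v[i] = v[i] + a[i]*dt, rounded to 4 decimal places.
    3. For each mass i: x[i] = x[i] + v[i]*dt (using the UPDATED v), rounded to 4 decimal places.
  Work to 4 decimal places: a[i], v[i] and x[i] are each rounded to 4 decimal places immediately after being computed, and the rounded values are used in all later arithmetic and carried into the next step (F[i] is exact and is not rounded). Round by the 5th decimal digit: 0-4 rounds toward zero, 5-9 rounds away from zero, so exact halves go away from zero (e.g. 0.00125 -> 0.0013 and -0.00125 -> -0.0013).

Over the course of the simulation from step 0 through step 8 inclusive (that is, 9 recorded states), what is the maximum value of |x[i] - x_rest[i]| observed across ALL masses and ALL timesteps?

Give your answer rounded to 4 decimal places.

Step 0: x=[7.0000 11.0000 18.0000 22.0000] v=[0.0000 0.0000 0.0000 0.0000]
Step 1: x=[5.0000 14.0000 15.0000 23.0000] v=[-4.0000 6.0000 -6.0000 2.0000]
Step 2: x=[6.0000 9.0000 19.0000 23.0000] v=[2.0000 -10.0000 8.0000 0.0000]
Step 3: x=[4.0000 11.0000 17.0000 24.0000] v=[-4.0000 4.0000 -4.0000 2.0000]
Step 4: x=[3.0000 12.0000 16.0000 24.5000] v=[-2.0000 2.0000 -2.0000 1.0000]
Step 5: x=[5.0000 8.0000 19.5000 23.7500] v=[4.0000 -8.0000 7.0000 -1.5000]
Step 6: x=[4.0000 12.5000 15.7500 23.8750] v=[-2.0000 9.0000 -7.5000 0.2500]
Step 7: x=[5.5000 11.7500 16.8750 22.9375] v=[3.0000 -1.5000 2.2500 -1.8750]
Step 8: x=[7.2500 9.8750 18.9375 21.9688] v=[3.5000 -3.7500 4.1250 -1.9375]
Max displacement = 4.0000

Answer: 4.0000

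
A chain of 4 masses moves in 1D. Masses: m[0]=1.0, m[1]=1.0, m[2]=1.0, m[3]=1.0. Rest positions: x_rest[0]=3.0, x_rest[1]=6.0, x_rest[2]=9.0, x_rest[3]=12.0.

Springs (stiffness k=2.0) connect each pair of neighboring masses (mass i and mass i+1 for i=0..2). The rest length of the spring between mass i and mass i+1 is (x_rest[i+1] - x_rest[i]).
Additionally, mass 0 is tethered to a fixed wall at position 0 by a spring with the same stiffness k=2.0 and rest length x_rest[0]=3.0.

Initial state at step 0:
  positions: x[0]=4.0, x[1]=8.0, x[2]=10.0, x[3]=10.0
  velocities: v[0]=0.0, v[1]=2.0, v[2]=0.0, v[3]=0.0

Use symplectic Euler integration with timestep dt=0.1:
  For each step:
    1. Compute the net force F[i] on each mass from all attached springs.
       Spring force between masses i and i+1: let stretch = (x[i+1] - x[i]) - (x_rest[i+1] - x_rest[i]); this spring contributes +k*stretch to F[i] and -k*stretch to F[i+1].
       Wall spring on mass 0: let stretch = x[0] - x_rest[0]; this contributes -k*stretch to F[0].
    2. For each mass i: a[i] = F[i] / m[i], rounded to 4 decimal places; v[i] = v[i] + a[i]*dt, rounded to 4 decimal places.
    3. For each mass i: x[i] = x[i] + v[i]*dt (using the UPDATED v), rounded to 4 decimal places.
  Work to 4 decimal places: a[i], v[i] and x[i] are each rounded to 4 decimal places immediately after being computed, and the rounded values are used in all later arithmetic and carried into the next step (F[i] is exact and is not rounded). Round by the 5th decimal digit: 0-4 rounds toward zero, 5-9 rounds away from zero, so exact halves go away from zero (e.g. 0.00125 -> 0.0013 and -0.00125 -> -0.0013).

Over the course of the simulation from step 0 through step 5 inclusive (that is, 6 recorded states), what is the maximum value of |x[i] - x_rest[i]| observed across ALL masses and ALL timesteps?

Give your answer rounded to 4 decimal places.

Step 0: x=[4.0000 8.0000 10.0000 10.0000] v=[0.0000 2.0000 0.0000 0.0000]
Step 1: x=[4.0000 8.1600 9.9600 10.0600] v=[0.0000 1.6000 -0.4000 0.6000]
Step 2: x=[4.0032 8.2728 9.8860 10.1780] v=[0.0320 1.1280 -0.7400 1.1800]
Step 3: x=[4.0117 8.3325 9.7856 10.3502] v=[0.0853 0.5967 -1.0042 1.7216]
Step 4: x=[4.0264 8.3348 9.6674 10.5711] v=[0.1471 0.0232 -1.1819 2.2087]
Step 5: x=[4.0468 8.2776 9.5406 10.8339] v=[0.2035 -0.5720 -1.2677 2.6280]
Max displacement = 2.3348

Answer: 2.3348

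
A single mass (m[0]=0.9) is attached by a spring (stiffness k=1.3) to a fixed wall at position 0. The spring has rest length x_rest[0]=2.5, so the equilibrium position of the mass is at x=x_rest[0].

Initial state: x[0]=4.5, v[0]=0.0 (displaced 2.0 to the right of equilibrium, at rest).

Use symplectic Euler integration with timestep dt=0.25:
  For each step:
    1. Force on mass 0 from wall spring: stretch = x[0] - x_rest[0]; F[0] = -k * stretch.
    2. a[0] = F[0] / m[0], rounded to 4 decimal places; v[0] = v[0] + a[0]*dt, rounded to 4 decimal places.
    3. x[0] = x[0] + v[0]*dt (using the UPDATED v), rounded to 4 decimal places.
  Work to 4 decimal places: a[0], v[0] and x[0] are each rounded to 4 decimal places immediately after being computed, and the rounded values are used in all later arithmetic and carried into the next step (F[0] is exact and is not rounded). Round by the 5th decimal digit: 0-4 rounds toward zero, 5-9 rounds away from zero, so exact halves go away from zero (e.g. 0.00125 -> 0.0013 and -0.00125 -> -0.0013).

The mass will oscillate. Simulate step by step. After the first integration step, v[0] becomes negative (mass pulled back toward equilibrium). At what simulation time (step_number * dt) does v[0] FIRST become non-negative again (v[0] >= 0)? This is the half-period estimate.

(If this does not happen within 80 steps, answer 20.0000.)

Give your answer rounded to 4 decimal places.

Step 0: x=[4.5000] v=[0.0000]
Step 1: x=[4.3195] v=[-0.7222]
Step 2: x=[3.9747] v=[-1.3793]
Step 3: x=[3.4968] v=[-1.9118]
Step 4: x=[2.9289] v=[-2.2718]
Step 5: x=[2.3222] v=[-2.4267]
Step 6: x=[1.7316] v=[-2.3625]
Step 7: x=[1.2104] v=[-2.0850]
Step 8: x=[0.8056] v=[-1.6193]
Step 9: x=[0.5538] v=[-1.0074]
Step 10: x=[0.4777] v=[-0.3046]
Step 11: x=[0.5841] v=[0.4257]
First v>=0 after going negative at step 11, time=2.7500

Answer: 2.7500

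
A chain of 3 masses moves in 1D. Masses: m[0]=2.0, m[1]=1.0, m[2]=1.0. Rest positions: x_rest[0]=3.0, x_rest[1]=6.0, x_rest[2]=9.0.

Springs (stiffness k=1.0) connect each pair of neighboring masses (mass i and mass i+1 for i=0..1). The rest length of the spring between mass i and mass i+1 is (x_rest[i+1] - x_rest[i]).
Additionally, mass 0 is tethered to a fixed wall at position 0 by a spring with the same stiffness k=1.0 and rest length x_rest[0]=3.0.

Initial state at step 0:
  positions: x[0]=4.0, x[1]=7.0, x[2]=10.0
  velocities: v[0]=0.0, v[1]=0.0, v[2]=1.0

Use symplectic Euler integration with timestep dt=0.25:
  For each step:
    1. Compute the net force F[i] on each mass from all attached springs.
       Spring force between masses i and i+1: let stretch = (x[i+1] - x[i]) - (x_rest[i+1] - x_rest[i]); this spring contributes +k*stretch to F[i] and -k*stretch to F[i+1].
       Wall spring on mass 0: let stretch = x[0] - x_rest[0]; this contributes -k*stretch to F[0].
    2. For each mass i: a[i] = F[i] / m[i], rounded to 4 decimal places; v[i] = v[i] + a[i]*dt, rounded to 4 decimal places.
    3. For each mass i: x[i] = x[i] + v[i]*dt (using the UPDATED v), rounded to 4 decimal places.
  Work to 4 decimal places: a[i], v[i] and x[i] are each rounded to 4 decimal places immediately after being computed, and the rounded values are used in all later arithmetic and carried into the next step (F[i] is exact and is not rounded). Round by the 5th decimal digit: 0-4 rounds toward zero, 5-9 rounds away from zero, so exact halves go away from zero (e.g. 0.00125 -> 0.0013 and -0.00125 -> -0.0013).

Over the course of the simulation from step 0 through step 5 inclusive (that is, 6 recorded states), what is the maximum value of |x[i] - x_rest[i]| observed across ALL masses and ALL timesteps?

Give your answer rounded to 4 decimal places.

Answer: 1.9730

Derivation:
Step 0: x=[4.0000 7.0000 10.0000] v=[0.0000 0.0000 1.0000]
Step 1: x=[3.9688 7.0000 10.2500] v=[-0.1250 0.0000 1.0000]
Step 2: x=[3.9083 7.0137 10.4844] v=[-0.2422 0.0547 0.9375]
Step 3: x=[3.8227 7.0502 10.6894] v=[-0.3426 0.1460 0.8198]
Step 4: x=[3.7185 7.1124 10.8544] v=[-0.4170 0.2489 0.6600]
Step 5: x=[3.6041 7.1964 10.9730] v=[-0.4576 0.3359 0.4745]
Max displacement = 1.9730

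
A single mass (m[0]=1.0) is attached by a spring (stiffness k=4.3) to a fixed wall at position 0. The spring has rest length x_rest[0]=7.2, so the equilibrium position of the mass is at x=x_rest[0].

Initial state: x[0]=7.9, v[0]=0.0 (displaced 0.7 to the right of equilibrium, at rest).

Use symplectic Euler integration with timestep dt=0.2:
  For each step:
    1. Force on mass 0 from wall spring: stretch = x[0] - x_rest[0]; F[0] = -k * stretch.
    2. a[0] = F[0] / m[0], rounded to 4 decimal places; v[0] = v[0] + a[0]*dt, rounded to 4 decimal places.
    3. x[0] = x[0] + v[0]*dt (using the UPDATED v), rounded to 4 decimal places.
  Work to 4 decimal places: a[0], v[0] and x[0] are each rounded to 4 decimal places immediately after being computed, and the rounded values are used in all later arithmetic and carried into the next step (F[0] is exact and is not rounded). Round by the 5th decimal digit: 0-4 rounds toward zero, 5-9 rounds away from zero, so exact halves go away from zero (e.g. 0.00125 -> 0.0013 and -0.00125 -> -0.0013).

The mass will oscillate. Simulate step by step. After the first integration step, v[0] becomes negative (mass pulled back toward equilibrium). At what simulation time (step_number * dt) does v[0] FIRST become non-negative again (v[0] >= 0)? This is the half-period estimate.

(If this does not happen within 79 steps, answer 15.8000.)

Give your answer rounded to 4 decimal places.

Step 0: x=[7.9000] v=[0.0000]
Step 1: x=[7.7796] v=[-0.6020]
Step 2: x=[7.5595] v=[-1.1005]
Step 3: x=[7.2776] v=[-1.4097]
Step 4: x=[6.9823] v=[-1.4764]
Step 5: x=[6.7245] v=[-1.2892]
Step 6: x=[6.5484] v=[-0.8803]
Step 7: x=[6.4844] v=[-0.3199]
Step 8: x=[6.5435] v=[0.2955]
First v>=0 after going negative at step 8, time=1.6000

Answer: 1.6000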